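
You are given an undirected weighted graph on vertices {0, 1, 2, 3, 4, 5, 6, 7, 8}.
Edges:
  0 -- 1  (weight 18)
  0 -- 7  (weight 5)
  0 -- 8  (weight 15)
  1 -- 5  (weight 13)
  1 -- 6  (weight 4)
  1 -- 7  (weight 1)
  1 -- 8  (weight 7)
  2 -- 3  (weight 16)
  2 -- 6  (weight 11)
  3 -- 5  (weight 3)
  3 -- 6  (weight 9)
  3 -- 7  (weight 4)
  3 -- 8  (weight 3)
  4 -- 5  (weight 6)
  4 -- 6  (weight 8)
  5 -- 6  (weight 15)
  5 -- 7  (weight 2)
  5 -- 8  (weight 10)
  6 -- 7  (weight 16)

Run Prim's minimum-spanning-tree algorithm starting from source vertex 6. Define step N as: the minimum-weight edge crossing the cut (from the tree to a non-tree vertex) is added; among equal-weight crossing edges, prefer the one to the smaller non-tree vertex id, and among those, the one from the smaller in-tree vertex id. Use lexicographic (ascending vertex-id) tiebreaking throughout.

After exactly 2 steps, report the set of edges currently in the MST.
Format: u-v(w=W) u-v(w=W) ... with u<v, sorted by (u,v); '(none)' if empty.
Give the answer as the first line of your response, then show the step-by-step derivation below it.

1-6(w=4) 1-7(w=1)

step 1: add edge 1-6 (w=4); MST = {1-6(w=4)}
step 2: add edge 1-7 (w=1); MST = {1-6(w=4) 1-7(w=1)}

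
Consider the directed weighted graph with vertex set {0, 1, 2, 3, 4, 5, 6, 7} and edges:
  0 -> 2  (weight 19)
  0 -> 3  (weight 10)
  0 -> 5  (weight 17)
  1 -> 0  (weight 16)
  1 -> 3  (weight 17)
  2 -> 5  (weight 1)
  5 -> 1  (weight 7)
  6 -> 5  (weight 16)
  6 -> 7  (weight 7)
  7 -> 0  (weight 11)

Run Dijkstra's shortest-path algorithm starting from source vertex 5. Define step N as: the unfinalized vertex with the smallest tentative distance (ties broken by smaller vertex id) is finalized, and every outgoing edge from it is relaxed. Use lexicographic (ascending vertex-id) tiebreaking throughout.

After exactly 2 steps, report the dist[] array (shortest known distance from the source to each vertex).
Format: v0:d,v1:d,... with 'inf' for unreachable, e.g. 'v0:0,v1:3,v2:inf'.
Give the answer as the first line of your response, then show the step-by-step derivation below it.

v0:23,v1:7,v2:inf,v3:24,v4:inf,v5:0,v6:inf,v7:inf

step 1: dist = v0:inf,v1:7,v2:inf,v3:inf,v4:inf,v5:0,v6:inf,v7:inf
step 2: dist = v0:23,v1:7,v2:inf,v3:24,v4:inf,v5:0,v6:inf,v7:inf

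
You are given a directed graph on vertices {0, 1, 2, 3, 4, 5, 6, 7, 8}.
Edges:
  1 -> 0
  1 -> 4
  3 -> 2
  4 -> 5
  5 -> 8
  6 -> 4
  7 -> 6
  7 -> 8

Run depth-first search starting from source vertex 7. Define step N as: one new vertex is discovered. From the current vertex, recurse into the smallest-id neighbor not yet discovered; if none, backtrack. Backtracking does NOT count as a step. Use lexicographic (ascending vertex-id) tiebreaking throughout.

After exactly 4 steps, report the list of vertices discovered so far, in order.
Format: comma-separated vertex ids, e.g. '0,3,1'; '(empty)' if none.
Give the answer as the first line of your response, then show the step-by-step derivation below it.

7,6,4,5

step 1: discover 7; path=7; order=7
step 2: discover 6; path=7>6; order=7,6
step 3: discover 4; path=7>6>4; order=7,6,4
step 4: discover 5; path=7>6>4>5; order=7,6,4,5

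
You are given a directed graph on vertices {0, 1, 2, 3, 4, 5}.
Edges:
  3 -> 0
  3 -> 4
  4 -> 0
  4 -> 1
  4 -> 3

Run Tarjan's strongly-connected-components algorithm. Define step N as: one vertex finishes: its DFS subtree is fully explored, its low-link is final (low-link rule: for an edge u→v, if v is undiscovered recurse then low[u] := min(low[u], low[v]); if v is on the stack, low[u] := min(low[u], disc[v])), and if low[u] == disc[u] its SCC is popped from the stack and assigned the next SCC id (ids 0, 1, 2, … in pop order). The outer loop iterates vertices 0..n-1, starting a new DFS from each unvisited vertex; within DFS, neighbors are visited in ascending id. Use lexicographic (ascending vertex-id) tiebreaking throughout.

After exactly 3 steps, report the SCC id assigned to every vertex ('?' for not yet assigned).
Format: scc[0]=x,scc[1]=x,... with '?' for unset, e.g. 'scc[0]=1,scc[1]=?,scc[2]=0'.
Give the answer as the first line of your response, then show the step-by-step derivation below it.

scc[0]=0,scc[1]=1,scc[2]=2,scc[3]=?,scc[4]=?,scc[5]=?

step 1: low=(low[0]=0,low[1]=?,low[2]=?,low[3]=?,low[4]=?,low[5]=?); scc=(scc[0]=0,scc[1]=?,scc[2]=?,scc[3]=?,scc[4]=?,scc[5]=?)
step 2: low=(low[0]=0,low[1]=1,low[2]=?,low[3]=?,low[4]=?,low[5]=?); scc=(scc[0]=0,scc[1]=1,scc[2]=?,scc[3]=?,scc[4]=?,scc[5]=?)
step 3: low=(low[0]=0,low[1]=1,low[2]=2,low[3]=?,low[4]=?,low[5]=?); scc=(scc[0]=0,scc[1]=1,scc[2]=2,scc[3]=?,scc[4]=?,scc[5]=?)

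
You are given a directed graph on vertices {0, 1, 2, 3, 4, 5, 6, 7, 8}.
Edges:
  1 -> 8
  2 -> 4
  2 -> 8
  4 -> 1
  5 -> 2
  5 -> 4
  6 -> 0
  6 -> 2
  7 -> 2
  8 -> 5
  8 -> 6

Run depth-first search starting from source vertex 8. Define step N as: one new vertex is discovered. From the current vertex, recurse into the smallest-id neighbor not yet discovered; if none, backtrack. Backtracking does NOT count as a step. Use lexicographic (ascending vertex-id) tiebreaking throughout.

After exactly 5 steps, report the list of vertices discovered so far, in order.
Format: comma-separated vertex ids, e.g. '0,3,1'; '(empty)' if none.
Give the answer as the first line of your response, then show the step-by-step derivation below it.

8,5,2,4,1

step 1: discover 8; path=8; order=8
step 2: discover 5; path=8>5; order=8,5
step 3: discover 2; path=8>5>2; order=8,5,2
step 4: discover 4; path=8>5>2>4; order=8,5,2,4
step 5: discover 1; path=8>5>2>4>1; order=8,5,2,4,1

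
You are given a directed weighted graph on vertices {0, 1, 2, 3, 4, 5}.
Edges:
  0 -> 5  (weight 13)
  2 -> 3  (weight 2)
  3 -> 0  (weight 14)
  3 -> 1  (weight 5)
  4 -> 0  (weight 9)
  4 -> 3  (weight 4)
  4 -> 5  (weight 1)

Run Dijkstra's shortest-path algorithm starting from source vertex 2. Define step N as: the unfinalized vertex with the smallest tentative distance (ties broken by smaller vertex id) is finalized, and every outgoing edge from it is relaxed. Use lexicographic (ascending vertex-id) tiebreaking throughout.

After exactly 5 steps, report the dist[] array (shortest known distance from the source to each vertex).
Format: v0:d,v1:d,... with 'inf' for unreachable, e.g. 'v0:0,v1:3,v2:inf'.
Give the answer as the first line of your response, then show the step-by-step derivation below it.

v0:16,v1:7,v2:0,v3:2,v4:inf,v5:29

step 1: dist = v0:inf,v1:inf,v2:0,v3:2,v4:inf,v5:inf
step 2: dist = v0:16,v1:7,v2:0,v3:2,v4:inf,v5:inf
step 3: dist = v0:16,v1:7,v2:0,v3:2,v4:inf,v5:inf
step 4: dist = v0:16,v1:7,v2:0,v3:2,v4:inf,v5:29
step 5: dist = v0:16,v1:7,v2:0,v3:2,v4:inf,v5:29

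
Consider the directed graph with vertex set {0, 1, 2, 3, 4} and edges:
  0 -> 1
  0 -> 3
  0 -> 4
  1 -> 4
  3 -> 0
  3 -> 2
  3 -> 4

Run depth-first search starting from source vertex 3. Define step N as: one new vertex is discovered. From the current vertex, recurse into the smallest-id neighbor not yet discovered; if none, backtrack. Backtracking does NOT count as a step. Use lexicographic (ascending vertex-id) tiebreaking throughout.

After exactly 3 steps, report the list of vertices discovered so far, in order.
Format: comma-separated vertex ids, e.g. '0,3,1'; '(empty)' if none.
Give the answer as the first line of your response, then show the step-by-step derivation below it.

3,0,1

step 1: discover 3; path=3; order=3
step 2: discover 0; path=3>0; order=3,0
step 3: discover 1; path=3>0>1; order=3,0,1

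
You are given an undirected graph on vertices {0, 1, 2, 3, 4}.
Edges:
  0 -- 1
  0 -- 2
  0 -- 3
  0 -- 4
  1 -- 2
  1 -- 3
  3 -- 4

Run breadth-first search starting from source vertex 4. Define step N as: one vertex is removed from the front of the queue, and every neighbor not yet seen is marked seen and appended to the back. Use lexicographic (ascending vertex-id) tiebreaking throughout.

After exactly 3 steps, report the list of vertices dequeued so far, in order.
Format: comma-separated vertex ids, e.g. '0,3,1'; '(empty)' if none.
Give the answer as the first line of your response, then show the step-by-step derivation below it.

4,0,3

step 1: dequeue 4; queue=[0,3]; order=4
step 2: dequeue 0; queue=[3,1,2]; order=4,0
step 3: dequeue 3; queue=[1,2]; order=4,0,3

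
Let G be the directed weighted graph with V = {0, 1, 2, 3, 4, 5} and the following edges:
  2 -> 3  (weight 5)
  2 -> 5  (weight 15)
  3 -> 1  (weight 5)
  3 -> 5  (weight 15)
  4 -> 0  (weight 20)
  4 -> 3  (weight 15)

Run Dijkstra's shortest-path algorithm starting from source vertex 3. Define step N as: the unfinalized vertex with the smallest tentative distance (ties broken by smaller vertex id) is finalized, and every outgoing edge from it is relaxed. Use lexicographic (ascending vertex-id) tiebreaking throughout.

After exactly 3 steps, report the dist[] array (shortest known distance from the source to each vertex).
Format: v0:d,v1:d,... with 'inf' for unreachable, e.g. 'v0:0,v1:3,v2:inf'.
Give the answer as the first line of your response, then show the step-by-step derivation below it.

v0:inf,v1:5,v2:inf,v3:0,v4:inf,v5:15

step 1: dist = v0:inf,v1:5,v2:inf,v3:0,v4:inf,v5:15
step 2: dist = v0:inf,v1:5,v2:inf,v3:0,v4:inf,v5:15
step 3: dist = v0:inf,v1:5,v2:inf,v3:0,v4:inf,v5:15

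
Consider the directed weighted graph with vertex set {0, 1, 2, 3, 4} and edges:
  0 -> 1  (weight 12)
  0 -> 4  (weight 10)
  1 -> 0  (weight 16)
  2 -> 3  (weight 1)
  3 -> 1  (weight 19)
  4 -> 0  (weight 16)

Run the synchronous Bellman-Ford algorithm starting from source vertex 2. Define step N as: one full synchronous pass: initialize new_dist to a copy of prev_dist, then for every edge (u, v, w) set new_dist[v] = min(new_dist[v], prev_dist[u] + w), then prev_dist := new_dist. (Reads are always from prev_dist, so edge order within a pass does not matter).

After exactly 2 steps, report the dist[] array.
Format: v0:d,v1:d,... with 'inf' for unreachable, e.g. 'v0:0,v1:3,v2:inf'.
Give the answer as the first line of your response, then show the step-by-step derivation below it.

v0:inf,v1:20,v2:0,v3:1,v4:inf

step 1: dist = v0:inf,v1:inf,v2:0,v3:1,v4:inf
step 2: dist = v0:inf,v1:20,v2:0,v3:1,v4:inf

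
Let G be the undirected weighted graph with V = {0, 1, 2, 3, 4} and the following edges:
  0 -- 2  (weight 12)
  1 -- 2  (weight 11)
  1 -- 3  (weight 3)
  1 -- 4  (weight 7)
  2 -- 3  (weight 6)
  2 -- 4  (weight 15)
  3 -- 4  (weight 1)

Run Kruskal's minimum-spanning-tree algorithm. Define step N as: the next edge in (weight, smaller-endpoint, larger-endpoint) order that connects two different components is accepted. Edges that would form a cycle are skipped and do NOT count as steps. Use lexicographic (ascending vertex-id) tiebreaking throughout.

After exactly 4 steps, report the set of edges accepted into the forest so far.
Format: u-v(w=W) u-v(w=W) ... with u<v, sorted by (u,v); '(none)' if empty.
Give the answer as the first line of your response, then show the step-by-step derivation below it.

0-2(w=12) 1-3(w=3) 2-3(w=6) 3-4(w=1)

step 1: add edge 3-4 (w=1); MST = {3-4(w=1)}
step 2: add edge 1-3 (w=3); MST = {1-3(w=3) 3-4(w=1)}
step 3: add edge 2-3 (w=6); MST = {1-3(w=3) 2-3(w=6) 3-4(w=1)}
step 4: add edge 0-2 (w=12); MST = {0-2(w=12) 1-3(w=3) 2-3(w=6) 3-4(w=1)}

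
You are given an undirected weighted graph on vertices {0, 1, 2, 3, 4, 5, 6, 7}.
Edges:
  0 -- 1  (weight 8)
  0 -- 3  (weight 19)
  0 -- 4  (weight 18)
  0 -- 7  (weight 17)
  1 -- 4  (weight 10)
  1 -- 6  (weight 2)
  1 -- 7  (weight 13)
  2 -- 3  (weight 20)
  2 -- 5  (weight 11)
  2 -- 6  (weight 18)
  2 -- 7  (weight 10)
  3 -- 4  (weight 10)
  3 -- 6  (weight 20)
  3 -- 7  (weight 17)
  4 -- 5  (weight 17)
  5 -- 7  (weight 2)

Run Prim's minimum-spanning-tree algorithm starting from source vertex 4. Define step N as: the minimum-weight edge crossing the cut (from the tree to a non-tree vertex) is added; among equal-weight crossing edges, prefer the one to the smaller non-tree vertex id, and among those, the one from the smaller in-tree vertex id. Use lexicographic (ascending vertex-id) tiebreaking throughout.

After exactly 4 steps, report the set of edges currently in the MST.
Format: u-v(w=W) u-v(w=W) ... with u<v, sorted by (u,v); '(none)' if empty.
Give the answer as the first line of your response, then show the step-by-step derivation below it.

0-1(w=8) 1-4(w=10) 1-6(w=2) 3-4(w=10)

step 1: add edge 1-4 (w=10); MST = {1-4(w=10)}
step 2: add edge 1-6 (w=2); MST = {1-4(w=10) 1-6(w=2)}
step 3: add edge 0-1 (w=8); MST = {0-1(w=8) 1-4(w=10) 1-6(w=2)}
step 4: add edge 3-4 (w=10); MST = {0-1(w=8) 1-4(w=10) 1-6(w=2) 3-4(w=10)}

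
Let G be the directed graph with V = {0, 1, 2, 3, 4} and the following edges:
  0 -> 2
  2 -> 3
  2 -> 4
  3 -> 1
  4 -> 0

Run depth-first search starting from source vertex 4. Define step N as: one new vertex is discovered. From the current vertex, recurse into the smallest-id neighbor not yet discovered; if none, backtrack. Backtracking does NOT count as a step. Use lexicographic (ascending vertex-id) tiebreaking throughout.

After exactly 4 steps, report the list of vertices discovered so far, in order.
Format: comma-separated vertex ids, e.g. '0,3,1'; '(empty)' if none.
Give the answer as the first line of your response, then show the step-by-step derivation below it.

4,0,2,3

step 1: discover 4; path=4; order=4
step 2: discover 0; path=4>0; order=4,0
step 3: discover 2; path=4>0>2; order=4,0,2
step 4: discover 3; path=4>0>2>3; order=4,0,2,3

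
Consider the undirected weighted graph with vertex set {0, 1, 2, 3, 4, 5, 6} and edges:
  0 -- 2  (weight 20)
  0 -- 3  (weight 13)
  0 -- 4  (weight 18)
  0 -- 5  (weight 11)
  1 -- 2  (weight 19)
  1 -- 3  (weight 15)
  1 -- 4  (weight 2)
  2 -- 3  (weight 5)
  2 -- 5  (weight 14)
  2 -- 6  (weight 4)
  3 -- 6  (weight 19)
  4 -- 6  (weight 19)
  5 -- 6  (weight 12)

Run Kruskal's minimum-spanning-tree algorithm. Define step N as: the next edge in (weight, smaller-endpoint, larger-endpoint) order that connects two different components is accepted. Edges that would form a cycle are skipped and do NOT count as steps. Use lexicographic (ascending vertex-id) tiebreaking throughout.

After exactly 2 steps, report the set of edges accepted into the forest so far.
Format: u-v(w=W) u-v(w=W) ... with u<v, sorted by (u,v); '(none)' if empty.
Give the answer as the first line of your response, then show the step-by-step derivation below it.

1-4(w=2) 2-6(w=4)

step 1: add edge 1-4 (w=2); MST = {1-4(w=2)}
step 2: add edge 2-6 (w=4); MST = {1-4(w=2) 2-6(w=4)}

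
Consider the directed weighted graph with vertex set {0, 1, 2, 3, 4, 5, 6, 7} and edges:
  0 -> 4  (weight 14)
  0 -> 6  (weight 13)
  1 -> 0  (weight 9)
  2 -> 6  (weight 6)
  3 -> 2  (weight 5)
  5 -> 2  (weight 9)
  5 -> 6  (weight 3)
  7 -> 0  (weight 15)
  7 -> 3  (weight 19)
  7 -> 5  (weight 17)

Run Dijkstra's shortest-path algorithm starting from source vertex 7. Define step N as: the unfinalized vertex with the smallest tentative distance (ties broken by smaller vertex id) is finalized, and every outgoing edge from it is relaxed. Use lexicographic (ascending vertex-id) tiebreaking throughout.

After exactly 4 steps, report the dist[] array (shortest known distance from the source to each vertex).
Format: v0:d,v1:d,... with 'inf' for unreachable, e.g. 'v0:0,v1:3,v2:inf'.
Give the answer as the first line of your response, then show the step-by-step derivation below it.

v0:15,v1:inf,v2:24,v3:19,v4:29,v5:17,v6:20,v7:0

step 1: dist = v0:15,v1:inf,v2:inf,v3:19,v4:inf,v5:17,v6:inf,v7:0
step 2: dist = v0:15,v1:inf,v2:inf,v3:19,v4:29,v5:17,v6:28,v7:0
step 3: dist = v0:15,v1:inf,v2:26,v3:19,v4:29,v5:17,v6:20,v7:0
step 4: dist = v0:15,v1:inf,v2:24,v3:19,v4:29,v5:17,v6:20,v7:0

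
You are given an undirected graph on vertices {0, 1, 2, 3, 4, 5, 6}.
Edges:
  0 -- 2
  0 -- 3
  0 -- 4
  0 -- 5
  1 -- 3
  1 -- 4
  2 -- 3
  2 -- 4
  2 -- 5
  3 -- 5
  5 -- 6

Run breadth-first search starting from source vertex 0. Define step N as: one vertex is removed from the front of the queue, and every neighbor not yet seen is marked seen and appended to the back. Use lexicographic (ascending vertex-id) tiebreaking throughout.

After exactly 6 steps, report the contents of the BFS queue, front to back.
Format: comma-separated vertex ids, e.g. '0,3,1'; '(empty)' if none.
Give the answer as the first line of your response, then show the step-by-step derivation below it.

6

step 1: dequeue 0; queue=[2,3,4,5]; order=0
step 2: dequeue 2; queue=[3,4,5]; order=0,2
step 3: dequeue 3; queue=[4,5,1]; order=0,2,3
step 4: dequeue 4; queue=[5,1]; order=0,2,3,4
step 5: dequeue 5; queue=[1,6]; order=0,2,3,4,5
step 6: dequeue 1; queue=[6]; order=0,2,3,4,5,1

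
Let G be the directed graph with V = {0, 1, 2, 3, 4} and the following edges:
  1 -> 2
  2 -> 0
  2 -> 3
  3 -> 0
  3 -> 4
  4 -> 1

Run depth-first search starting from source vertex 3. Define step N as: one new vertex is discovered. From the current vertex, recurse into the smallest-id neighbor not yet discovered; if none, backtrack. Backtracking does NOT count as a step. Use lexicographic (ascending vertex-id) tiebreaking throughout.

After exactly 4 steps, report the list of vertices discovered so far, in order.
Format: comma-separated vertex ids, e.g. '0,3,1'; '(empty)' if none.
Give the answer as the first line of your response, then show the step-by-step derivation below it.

3,0,4,1

step 1: discover 3; path=3; order=3
step 2: discover 0; path=3>0; order=3,0
step 3: discover 4; path=3>4; order=3,0,4
step 4: discover 1; path=3>4>1; order=3,0,4,1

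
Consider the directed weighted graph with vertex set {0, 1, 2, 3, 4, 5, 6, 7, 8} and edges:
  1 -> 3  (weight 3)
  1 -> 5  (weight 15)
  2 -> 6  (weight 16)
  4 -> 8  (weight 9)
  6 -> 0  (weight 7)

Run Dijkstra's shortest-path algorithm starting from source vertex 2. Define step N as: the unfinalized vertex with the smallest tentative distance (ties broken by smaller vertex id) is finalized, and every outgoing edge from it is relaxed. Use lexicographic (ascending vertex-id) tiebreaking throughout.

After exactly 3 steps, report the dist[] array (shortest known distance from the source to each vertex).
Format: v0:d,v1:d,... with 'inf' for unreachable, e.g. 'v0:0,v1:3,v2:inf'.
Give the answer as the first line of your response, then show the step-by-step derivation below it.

v0:23,v1:inf,v2:0,v3:inf,v4:inf,v5:inf,v6:16,v7:inf,v8:inf

step 1: dist = v0:inf,v1:inf,v2:0,v3:inf,v4:inf,v5:inf,v6:16,v7:inf,v8:inf
step 2: dist = v0:23,v1:inf,v2:0,v3:inf,v4:inf,v5:inf,v6:16,v7:inf,v8:inf
step 3: dist = v0:23,v1:inf,v2:0,v3:inf,v4:inf,v5:inf,v6:16,v7:inf,v8:inf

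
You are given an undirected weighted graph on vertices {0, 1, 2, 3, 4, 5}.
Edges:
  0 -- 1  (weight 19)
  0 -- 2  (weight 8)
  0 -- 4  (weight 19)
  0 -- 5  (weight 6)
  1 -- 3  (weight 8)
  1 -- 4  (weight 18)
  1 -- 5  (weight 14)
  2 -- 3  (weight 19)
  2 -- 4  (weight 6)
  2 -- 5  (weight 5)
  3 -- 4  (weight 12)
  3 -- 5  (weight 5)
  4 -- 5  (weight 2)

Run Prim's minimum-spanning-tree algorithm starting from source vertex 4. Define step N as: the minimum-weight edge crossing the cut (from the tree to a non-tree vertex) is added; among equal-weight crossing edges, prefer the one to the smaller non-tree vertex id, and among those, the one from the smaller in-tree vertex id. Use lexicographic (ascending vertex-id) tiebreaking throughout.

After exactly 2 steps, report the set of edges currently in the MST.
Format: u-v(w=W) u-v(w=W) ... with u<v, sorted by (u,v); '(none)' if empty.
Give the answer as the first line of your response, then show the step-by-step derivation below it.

2-5(w=5) 4-5(w=2)

step 1: add edge 4-5 (w=2); MST = {4-5(w=2)}
step 2: add edge 2-5 (w=5); MST = {2-5(w=5) 4-5(w=2)}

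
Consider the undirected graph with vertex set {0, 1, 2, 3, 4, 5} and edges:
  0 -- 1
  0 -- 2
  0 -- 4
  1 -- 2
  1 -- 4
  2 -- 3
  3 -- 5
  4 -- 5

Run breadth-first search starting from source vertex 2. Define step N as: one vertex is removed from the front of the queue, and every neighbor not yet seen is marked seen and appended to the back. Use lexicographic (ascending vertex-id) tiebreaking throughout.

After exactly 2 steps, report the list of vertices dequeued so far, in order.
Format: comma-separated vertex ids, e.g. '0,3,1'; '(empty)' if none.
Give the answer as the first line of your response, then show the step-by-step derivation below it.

2,0

step 1: dequeue 2; queue=[0,1,3]; order=2
step 2: dequeue 0; queue=[1,3,4]; order=2,0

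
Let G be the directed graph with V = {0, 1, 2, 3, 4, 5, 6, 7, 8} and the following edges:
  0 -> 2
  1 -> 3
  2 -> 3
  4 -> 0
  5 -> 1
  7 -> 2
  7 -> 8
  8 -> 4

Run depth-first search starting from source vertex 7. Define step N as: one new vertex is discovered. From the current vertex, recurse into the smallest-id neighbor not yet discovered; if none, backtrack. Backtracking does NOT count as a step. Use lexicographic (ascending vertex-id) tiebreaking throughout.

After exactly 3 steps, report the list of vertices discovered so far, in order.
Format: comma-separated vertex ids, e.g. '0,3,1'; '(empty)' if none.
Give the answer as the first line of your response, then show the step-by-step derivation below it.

7,2,3

step 1: discover 7; path=7; order=7
step 2: discover 2; path=7>2; order=7,2
step 3: discover 3; path=7>2>3; order=7,2,3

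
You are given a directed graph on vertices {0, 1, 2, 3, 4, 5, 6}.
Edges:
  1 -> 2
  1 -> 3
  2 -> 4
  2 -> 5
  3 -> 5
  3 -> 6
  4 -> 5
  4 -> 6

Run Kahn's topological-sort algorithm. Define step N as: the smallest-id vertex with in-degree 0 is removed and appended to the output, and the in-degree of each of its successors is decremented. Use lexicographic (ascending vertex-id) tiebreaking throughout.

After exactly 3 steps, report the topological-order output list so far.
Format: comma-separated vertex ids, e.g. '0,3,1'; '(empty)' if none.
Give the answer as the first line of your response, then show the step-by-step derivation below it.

0,1,2

step 1: output 0; order=[0]; indeg=(0,0,1,1,1,3,2)
step 2: output 1; order=[0,1]; indeg=(0,0,0,0,1,3,2)
step 3: output 2; order=[0,1,2]; indeg=(0,0,0,0,0,2,2)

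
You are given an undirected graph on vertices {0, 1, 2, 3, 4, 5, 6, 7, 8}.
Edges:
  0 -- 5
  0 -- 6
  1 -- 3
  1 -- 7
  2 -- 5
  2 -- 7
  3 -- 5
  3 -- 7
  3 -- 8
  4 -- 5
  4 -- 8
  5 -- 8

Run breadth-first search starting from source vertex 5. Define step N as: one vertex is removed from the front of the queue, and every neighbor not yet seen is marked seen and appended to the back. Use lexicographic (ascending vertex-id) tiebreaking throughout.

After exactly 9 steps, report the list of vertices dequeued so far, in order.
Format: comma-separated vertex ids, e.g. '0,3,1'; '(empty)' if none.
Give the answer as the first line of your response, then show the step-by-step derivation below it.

5,0,2,3,4,8,6,7,1

step 1: dequeue 5; queue=[0,2,3,4,8]; order=5
step 2: dequeue 0; queue=[2,3,4,8,6]; order=5,0
step 3: dequeue 2; queue=[3,4,8,6,7]; order=5,0,2
step 4: dequeue 3; queue=[4,8,6,7,1]; order=5,0,2,3
step 5: dequeue 4; queue=[8,6,7,1]; order=5,0,2,3,4
step 6: dequeue 8; queue=[6,7,1]; order=5,0,2,3,4,8
step 7: dequeue 6; queue=[7,1]; order=5,0,2,3,4,8,6
step 8: dequeue 7; queue=[1]; order=5,0,2,3,4,8,6,7
step 9: dequeue 1; queue=[(empty)]; order=5,0,2,3,4,8,6,7,1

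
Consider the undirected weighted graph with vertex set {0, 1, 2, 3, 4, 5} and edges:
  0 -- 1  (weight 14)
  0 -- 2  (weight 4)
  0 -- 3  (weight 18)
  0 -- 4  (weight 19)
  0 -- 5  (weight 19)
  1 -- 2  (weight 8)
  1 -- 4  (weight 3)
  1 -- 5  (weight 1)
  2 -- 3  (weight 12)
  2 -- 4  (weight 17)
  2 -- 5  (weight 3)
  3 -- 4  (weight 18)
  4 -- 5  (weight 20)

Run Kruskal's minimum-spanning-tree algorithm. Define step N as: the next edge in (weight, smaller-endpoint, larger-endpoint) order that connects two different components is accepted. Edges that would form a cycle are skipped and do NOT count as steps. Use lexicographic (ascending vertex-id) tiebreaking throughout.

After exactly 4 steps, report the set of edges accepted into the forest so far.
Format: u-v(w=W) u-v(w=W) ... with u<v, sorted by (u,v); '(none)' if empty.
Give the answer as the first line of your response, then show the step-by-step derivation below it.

0-2(w=4) 1-4(w=3) 1-5(w=1) 2-5(w=3)

step 1: add edge 1-5 (w=1); MST = {1-5(w=1)}
step 2: add edge 1-4 (w=3); MST = {1-4(w=3) 1-5(w=1)}
step 3: add edge 2-5 (w=3); MST = {1-4(w=3) 1-5(w=1) 2-5(w=3)}
step 4: add edge 0-2 (w=4); MST = {0-2(w=4) 1-4(w=3) 1-5(w=1) 2-5(w=3)}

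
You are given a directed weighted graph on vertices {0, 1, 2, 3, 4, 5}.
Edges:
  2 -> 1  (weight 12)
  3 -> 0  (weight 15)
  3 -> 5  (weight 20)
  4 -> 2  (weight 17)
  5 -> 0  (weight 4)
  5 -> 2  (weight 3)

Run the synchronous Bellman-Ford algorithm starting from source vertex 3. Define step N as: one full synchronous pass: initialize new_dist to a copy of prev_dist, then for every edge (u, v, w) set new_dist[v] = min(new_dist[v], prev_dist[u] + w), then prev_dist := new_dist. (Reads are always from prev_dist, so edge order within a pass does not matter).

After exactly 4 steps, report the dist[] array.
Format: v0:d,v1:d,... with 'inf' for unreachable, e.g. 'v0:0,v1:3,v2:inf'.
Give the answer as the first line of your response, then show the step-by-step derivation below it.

v0:15,v1:35,v2:23,v3:0,v4:inf,v5:20

step 1: dist = v0:15,v1:inf,v2:inf,v3:0,v4:inf,v5:20
step 2: dist = v0:15,v1:inf,v2:23,v3:0,v4:inf,v5:20
step 3: dist = v0:15,v1:35,v2:23,v3:0,v4:inf,v5:20
step 4: dist = v0:15,v1:35,v2:23,v3:0,v4:inf,v5:20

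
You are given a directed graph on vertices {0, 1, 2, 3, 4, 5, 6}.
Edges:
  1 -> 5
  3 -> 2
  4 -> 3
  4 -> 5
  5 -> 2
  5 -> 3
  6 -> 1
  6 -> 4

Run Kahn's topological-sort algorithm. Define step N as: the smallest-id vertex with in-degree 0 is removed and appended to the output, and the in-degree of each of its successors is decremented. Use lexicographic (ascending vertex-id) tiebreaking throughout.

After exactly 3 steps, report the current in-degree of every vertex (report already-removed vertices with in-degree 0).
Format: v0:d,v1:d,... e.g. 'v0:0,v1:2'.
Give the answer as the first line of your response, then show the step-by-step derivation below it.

v0:0,v1:0,v2:2,v3:2,v4:0,v5:1,v6:0

step 1: output 0; order=[0]; indeg=(0,1,2,2,1,2,0)
step 2: output 6; order=[0,6]; indeg=(0,0,2,2,0,2,0)
step 3: output 1; order=[0,6,1]; indeg=(0,0,2,2,0,1,0)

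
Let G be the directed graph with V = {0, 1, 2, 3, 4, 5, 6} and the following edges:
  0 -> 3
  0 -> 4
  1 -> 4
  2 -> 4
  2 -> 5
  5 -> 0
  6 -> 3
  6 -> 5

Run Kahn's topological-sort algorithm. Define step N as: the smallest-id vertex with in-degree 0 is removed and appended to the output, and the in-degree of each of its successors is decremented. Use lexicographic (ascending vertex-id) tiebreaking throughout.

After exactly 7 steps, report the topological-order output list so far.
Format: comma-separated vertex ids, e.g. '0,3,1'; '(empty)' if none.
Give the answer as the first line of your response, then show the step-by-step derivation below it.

1,2,6,5,0,3,4

step 1: output 1; order=[1]; indeg=(1,0,0,2,2,2,0)
step 2: output 2; order=[1,2]; indeg=(1,0,0,2,1,1,0)
step 3: output 6; order=[1,2,6]; indeg=(1,0,0,1,1,0,0)
step 4: output 5; order=[1,2,6,5]; indeg=(0,0,0,1,1,0,0)
step 5: output 0; order=[1,2,6,5,0]; indeg=(0,0,0,0,0,0,0)
step 6: output 3; order=[1,2,6,5,0,3]; indeg=(0,0,0,0,0,0,0)
step 7: output 4; order=[1,2,6,5,0,3,4]; indeg=(0,0,0,0,0,0,0)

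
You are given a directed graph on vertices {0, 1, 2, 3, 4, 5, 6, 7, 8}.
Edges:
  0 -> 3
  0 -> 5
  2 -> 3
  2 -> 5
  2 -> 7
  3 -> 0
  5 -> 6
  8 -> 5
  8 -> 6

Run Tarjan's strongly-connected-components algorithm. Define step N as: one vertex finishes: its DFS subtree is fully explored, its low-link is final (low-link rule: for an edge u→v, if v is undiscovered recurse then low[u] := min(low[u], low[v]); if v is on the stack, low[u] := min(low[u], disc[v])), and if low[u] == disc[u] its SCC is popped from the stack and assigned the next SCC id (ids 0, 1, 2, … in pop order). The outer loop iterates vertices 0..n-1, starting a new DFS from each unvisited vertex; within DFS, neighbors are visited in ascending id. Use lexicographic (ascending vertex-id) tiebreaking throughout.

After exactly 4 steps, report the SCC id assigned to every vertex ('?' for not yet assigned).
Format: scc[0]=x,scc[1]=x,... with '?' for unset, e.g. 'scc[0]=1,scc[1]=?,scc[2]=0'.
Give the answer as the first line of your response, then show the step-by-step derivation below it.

scc[0]=2,scc[1]=?,scc[2]=?,scc[3]=2,scc[4]=?,scc[5]=1,scc[6]=0,scc[7]=?,scc[8]=?

step 1: low=(low[0]=0,low[1]=?,low[2]=?,low[3]=0,low[4]=?,low[5]=?,low[6]=?,low[7]=?,low[8]=?); scc=(scc[0]=?,scc[1]=?,scc[2]=?,scc[3]=?,scc[4]=?,scc[5]=?,scc[6]=?,scc[7]=?,scc[8]=?)
step 2: low=(low[0]=0,low[1]=?,low[2]=?,low[3]=0,low[4]=?,low[5]=2,low[6]=3,low[7]=?,low[8]=?); scc=(scc[0]=?,scc[1]=?,scc[2]=?,scc[3]=?,scc[4]=?,scc[5]=?,scc[6]=0,scc[7]=?,scc[8]=?)
step 3: low=(low[0]=0,low[1]=?,low[2]=?,low[3]=0,low[4]=?,low[5]=2,low[6]=3,low[7]=?,low[8]=?); scc=(scc[0]=?,scc[1]=?,scc[2]=?,scc[3]=?,scc[4]=?,scc[5]=1,scc[6]=0,scc[7]=?,scc[8]=?)
step 4: low=(low[0]=0,low[1]=?,low[2]=?,low[3]=0,low[4]=?,low[5]=2,low[6]=3,low[7]=?,low[8]=?); scc=(scc[0]=2,scc[1]=?,scc[2]=?,scc[3]=2,scc[4]=?,scc[5]=1,scc[6]=0,scc[7]=?,scc[8]=?)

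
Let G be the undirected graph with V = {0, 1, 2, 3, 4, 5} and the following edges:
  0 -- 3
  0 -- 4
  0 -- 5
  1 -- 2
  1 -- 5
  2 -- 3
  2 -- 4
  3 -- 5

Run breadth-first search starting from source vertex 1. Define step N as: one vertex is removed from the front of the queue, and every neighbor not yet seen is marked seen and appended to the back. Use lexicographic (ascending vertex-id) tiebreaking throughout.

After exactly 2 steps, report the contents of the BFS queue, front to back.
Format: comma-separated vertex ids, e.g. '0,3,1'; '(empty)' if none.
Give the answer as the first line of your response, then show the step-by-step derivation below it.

5,3,4

step 1: dequeue 1; queue=[2,5]; order=1
step 2: dequeue 2; queue=[5,3,4]; order=1,2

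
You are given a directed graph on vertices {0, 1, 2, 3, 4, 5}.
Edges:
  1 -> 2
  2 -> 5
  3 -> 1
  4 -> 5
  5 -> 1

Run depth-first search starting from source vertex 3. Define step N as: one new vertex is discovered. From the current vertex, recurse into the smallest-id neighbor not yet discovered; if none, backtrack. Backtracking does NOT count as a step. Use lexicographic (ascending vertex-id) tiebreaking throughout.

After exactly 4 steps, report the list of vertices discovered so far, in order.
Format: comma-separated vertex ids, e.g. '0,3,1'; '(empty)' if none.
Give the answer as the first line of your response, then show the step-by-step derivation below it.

3,1,2,5

step 1: discover 3; path=3; order=3
step 2: discover 1; path=3>1; order=3,1
step 3: discover 2; path=3>1>2; order=3,1,2
step 4: discover 5; path=3>1>2>5; order=3,1,2,5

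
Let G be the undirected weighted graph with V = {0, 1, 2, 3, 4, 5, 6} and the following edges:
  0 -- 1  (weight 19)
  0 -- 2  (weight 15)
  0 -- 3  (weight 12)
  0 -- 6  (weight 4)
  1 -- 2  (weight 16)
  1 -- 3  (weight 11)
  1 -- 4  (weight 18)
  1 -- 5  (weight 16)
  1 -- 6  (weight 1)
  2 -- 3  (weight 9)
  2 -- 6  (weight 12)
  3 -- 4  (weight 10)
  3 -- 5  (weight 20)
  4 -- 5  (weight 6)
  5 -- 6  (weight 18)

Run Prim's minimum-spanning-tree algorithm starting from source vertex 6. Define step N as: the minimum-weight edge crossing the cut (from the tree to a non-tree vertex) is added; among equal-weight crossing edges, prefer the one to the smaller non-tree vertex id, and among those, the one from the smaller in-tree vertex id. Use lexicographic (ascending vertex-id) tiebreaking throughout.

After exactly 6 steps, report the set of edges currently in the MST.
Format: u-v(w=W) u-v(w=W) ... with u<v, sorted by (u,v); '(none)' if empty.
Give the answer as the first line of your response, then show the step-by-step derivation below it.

0-6(w=4) 1-3(w=11) 1-6(w=1) 2-3(w=9) 3-4(w=10) 4-5(w=6)

step 1: add edge 1-6 (w=1); MST = {1-6(w=1)}
step 2: add edge 0-6 (w=4); MST = {0-6(w=4) 1-6(w=1)}
step 3: add edge 1-3 (w=11); MST = {0-6(w=4) 1-3(w=11) 1-6(w=1)}
step 4: add edge 2-3 (w=9); MST = {0-6(w=4) 1-3(w=11) 1-6(w=1) 2-3(w=9)}
step 5: add edge 3-4 (w=10); MST = {0-6(w=4) 1-3(w=11) 1-6(w=1) 2-3(w=9) 3-4(w=10)}
step 6: add edge 4-5 (w=6); MST = {0-6(w=4) 1-3(w=11) 1-6(w=1) 2-3(w=9) 3-4(w=10) 4-5(w=6)}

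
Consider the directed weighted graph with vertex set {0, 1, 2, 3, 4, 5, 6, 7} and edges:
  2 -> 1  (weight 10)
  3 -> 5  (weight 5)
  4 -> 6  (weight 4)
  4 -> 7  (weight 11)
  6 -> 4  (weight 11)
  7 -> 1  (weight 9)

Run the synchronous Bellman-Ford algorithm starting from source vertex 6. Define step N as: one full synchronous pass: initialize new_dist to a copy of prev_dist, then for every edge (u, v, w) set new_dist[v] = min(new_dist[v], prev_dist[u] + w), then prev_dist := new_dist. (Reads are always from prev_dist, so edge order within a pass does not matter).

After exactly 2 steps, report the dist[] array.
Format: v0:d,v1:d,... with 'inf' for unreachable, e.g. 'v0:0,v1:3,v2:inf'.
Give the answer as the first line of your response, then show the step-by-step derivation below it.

v0:inf,v1:inf,v2:inf,v3:inf,v4:11,v5:inf,v6:0,v7:22

step 1: dist = v0:inf,v1:inf,v2:inf,v3:inf,v4:11,v5:inf,v6:0,v7:inf
step 2: dist = v0:inf,v1:inf,v2:inf,v3:inf,v4:11,v5:inf,v6:0,v7:22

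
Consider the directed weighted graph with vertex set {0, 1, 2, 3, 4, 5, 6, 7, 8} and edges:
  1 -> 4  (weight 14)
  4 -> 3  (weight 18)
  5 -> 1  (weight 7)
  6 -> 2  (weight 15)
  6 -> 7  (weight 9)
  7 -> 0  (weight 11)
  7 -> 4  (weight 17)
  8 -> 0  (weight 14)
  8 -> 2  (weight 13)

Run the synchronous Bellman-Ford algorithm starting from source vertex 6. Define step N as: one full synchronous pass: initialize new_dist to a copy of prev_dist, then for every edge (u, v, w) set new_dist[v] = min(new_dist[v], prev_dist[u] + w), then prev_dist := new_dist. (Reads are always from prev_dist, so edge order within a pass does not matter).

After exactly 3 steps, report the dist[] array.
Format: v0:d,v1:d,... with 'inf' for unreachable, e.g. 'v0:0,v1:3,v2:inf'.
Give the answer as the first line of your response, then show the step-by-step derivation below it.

v0:20,v1:inf,v2:15,v3:44,v4:26,v5:inf,v6:0,v7:9,v8:inf

step 1: dist = v0:inf,v1:inf,v2:15,v3:inf,v4:inf,v5:inf,v6:0,v7:9,v8:inf
step 2: dist = v0:20,v1:inf,v2:15,v3:inf,v4:26,v5:inf,v6:0,v7:9,v8:inf
step 3: dist = v0:20,v1:inf,v2:15,v3:44,v4:26,v5:inf,v6:0,v7:9,v8:inf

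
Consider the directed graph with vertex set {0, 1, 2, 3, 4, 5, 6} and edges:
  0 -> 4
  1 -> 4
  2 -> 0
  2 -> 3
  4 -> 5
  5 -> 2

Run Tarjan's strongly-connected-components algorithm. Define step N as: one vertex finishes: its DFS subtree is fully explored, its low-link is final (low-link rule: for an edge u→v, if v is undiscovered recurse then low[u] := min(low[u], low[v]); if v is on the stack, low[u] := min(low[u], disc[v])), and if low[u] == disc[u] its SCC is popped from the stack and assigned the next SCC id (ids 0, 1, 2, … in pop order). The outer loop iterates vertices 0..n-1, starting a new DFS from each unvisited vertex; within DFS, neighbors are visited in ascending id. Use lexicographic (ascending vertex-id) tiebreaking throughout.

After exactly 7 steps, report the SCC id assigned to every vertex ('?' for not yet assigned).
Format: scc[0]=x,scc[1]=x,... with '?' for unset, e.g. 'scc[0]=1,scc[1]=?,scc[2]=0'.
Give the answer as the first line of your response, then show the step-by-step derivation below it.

scc[0]=1,scc[1]=2,scc[2]=1,scc[3]=0,scc[4]=1,scc[5]=1,scc[6]=3

step 1: low=(low[0]=0,low[1]=?,low[2]=0,low[3]=4,low[4]=1,low[5]=2,low[6]=?); scc=(scc[0]=?,scc[1]=?,scc[2]=?,scc[3]=0,scc[4]=?,scc[5]=?,scc[6]=?)
step 2: low=(low[0]=0,low[1]=?,low[2]=0,low[3]=4,low[4]=1,low[5]=2,low[6]=?); scc=(scc[0]=?,scc[1]=?,scc[2]=?,scc[3]=0,scc[4]=?,scc[5]=?,scc[6]=?)
step 3: low=(low[0]=0,low[1]=?,low[2]=0,low[3]=4,low[4]=1,low[5]=0,low[6]=?); scc=(scc[0]=?,scc[1]=?,scc[2]=?,scc[3]=0,scc[4]=?,scc[5]=?,scc[6]=?)
step 4: low=(low[0]=0,low[1]=?,low[2]=0,low[3]=4,low[4]=0,low[5]=0,low[6]=?); scc=(scc[0]=?,scc[1]=?,scc[2]=?,scc[3]=0,scc[4]=?,scc[5]=?,scc[6]=?)
step 5: low=(low[0]=0,low[1]=?,low[2]=0,low[3]=4,low[4]=0,low[5]=0,low[6]=?); scc=(scc[0]=1,scc[1]=?,scc[2]=1,scc[3]=0,scc[4]=1,scc[5]=1,scc[6]=?)
step 6: low=(low[0]=0,low[1]=5,low[2]=0,low[3]=4,low[4]=0,low[5]=0,low[6]=?); scc=(scc[0]=1,scc[1]=2,scc[2]=1,scc[3]=0,scc[4]=1,scc[5]=1,scc[6]=?)
step 7: low=(low[0]=0,low[1]=5,low[2]=0,low[3]=4,low[4]=0,low[5]=0,low[6]=6); scc=(scc[0]=1,scc[1]=2,scc[2]=1,scc[3]=0,scc[4]=1,scc[5]=1,scc[6]=3)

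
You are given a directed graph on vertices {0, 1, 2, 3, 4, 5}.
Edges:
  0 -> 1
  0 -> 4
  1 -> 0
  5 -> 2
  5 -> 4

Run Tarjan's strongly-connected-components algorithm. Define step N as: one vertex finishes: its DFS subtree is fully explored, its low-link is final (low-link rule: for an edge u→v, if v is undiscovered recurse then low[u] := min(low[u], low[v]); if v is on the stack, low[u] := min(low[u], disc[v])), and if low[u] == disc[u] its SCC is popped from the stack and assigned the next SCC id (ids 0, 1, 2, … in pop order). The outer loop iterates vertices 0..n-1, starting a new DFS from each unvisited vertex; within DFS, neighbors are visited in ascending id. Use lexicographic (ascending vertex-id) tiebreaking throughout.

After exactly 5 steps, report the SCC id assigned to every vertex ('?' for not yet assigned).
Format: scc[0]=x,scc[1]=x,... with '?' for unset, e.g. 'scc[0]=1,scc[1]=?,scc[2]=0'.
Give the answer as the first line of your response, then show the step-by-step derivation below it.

scc[0]=1,scc[1]=1,scc[2]=2,scc[3]=3,scc[4]=0,scc[5]=?

step 1: low=(low[0]=0,low[1]=0,low[2]=?,low[3]=?,low[4]=?,low[5]=?); scc=(scc[0]=?,scc[1]=?,scc[2]=?,scc[3]=?,scc[4]=?,scc[5]=?)
step 2: low=(low[0]=0,low[1]=0,low[2]=?,low[3]=?,low[4]=2,low[5]=?); scc=(scc[0]=?,scc[1]=?,scc[2]=?,scc[3]=?,scc[4]=0,scc[5]=?)
step 3: low=(low[0]=0,low[1]=0,low[2]=?,low[3]=?,low[4]=2,low[5]=?); scc=(scc[0]=1,scc[1]=1,scc[2]=?,scc[3]=?,scc[4]=0,scc[5]=?)
step 4: low=(low[0]=0,low[1]=0,low[2]=3,low[3]=?,low[4]=2,low[5]=?); scc=(scc[0]=1,scc[1]=1,scc[2]=2,scc[3]=?,scc[4]=0,scc[5]=?)
step 5: low=(low[0]=0,low[1]=0,low[2]=3,low[3]=4,low[4]=2,low[5]=?); scc=(scc[0]=1,scc[1]=1,scc[2]=2,scc[3]=3,scc[4]=0,scc[5]=?)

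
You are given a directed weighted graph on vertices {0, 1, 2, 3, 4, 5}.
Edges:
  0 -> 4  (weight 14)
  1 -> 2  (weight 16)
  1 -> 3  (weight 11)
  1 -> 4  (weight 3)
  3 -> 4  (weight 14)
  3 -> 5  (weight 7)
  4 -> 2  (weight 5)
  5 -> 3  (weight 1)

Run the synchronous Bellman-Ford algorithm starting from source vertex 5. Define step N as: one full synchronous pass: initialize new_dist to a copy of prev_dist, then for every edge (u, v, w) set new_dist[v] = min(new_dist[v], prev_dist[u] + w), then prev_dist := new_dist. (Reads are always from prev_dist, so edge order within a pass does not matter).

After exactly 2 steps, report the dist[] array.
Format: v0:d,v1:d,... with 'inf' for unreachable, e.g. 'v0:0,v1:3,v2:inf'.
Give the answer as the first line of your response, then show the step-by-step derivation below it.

v0:inf,v1:inf,v2:inf,v3:1,v4:15,v5:0

step 1: dist = v0:inf,v1:inf,v2:inf,v3:1,v4:inf,v5:0
step 2: dist = v0:inf,v1:inf,v2:inf,v3:1,v4:15,v5:0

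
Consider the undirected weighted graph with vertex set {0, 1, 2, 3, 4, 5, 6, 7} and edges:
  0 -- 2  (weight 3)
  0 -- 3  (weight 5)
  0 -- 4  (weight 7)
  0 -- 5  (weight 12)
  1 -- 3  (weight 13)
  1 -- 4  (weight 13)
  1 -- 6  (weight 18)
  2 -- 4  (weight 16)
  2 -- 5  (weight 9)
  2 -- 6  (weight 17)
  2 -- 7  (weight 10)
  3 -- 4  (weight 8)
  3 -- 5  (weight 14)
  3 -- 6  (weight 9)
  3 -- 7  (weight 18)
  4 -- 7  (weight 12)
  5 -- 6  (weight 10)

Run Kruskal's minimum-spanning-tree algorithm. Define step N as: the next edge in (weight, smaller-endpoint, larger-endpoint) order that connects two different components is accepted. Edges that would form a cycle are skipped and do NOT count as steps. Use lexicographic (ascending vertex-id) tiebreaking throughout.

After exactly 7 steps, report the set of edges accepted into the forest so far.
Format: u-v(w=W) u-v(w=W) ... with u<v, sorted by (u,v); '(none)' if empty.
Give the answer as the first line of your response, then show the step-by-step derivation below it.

0-2(w=3) 0-3(w=5) 0-4(w=7) 1-3(w=13) 2-5(w=9) 2-7(w=10) 3-6(w=9)

step 1: add edge 0-2 (w=3); MST = {0-2(w=3)}
step 2: add edge 0-3 (w=5); MST = {0-2(w=3) 0-3(w=5)}
step 3: add edge 0-4 (w=7); MST = {0-2(w=3) 0-3(w=5) 0-4(w=7)}
step 4: add edge 2-5 (w=9); MST = {0-2(w=3) 0-3(w=5) 0-4(w=7) 2-5(w=9)}
step 5: add edge 3-6 (w=9); MST = {0-2(w=3) 0-3(w=5) 0-4(w=7) 2-5(w=9) 3-6(w=9)}
step 6: add edge 2-7 (w=10); MST = {0-2(w=3) 0-3(w=5) 0-4(w=7) 2-5(w=9) 2-7(w=10) 3-6(w=9)}
step 7: add edge 1-3 (w=13); MST = {0-2(w=3) 0-3(w=5) 0-4(w=7) 1-3(w=13) 2-5(w=9) 2-7(w=10) 3-6(w=9)}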